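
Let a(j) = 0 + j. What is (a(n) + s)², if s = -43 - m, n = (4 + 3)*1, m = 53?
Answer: 7921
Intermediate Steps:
n = 7 (n = 7*1 = 7)
a(j) = j
s = -96 (s = -43 - 1*53 = -43 - 53 = -96)
(a(n) + s)² = (7 - 96)² = (-89)² = 7921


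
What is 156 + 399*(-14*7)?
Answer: -38946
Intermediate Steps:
156 + 399*(-14*7) = 156 + 399*(-98) = 156 - 39102 = -38946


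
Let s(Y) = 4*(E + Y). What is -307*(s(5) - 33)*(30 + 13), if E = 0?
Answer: 171613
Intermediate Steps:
s(Y) = 4*Y (s(Y) = 4*(0 + Y) = 4*Y)
-307*(s(5) - 33)*(30 + 13) = -307*(4*5 - 33)*(30 + 13) = -307*(20 - 33)*43 = -(-3991)*43 = -307*(-559) = 171613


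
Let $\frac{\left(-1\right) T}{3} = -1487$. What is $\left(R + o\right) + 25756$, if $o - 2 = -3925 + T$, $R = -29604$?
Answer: $-3310$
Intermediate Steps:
$T = 4461$ ($T = \left(-3\right) \left(-1487\right) = 4461$)
$o = 538$ ($o = 2 + \left(-3925 + 4461\right) = 2 + 536 = 538$)
$\left(R + o\right) + 25756 = \left(-29604 + 538\right) + 25756 = -29066 + 25756 = -3310$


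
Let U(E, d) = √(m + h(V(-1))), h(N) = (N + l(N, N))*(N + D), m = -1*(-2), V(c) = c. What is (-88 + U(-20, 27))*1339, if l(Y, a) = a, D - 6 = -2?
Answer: -117832 + 2678*I ≈ -1.1783e+5 + 2678.0*I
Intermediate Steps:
D = 4 (D = 6 - 2 = 4)
m = 2
h(N) = 2*N*(4 + N) (h(N) = (N + N)*(N + 4) = (2*N)*(4 + N) = 2*N*(4 + N))
U(E, d) = 2*I (U(E, d) = √(2 + 2*(-1)*(4 - 1)) = √(2 + 2*(-1)*3) = √(2 - 6) = √(-4) = 2*I)
(-88 + U(-20, 27))*1339 = (-88 + 2*I)*1339 = -117832 + 2678*I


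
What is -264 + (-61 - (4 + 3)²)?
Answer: -374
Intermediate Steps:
-264 + (-61 - (4 + 3)²) = -264 + (-61 - 1*7²) = -264 + (-61 - 1*49) = -264 + (-61 - 49) = -264 - 110 = -374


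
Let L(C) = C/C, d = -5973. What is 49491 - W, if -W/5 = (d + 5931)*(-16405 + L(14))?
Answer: 3494331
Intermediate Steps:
L(C) = 1
W = -3444840 (W = -5*(-5973 + 5931)*(-16405 + 1) = -(-210)*(-16404) = -5*688968 = -3444840)
49491 - W = 49491 - 1*(-3444840) = 49491 + 3444840 = 3494331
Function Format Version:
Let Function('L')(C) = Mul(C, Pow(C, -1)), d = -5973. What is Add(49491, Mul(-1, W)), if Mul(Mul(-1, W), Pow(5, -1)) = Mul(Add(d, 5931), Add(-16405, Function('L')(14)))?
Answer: 3494331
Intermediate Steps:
Function('L')(C) = 1
W = -3444840 (W = Mul(-5, Mul(Add(-5973, 5931), Add(-16405, 1))) = Mul(-5, Mul(-42, -16404)) = Mul(-5, 688968) = -3444840)
Add(49491, Mul(-1, W)) = Add(49491, Mul(-1, -3444840)) = Add(49491, 3444840) = 3494331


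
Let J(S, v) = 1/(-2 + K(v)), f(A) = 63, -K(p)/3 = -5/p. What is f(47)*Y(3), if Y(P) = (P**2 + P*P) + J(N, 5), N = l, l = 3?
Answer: 1197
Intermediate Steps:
K(p) = 15/p (K(p) = -(-15)/p = 15/p)
N = 3
J(S, v) = 1/(-2 + 15/v)
Y(P) = 1 + 2*P**2 (Y(P) = (P**2 + P*P) - 1*5/(-15 + 2*5) = (P**2 + P**2) - 1*5/(-15 + 10) = 2*P**2 - 1*5/(-5) = 2*P**2 - 1*5*(-1/5) = 2*P**2 + 1 = 1 + 2*P**2)
f(47)*Y(3) = 63*(1 + 2*3**2) = 63*(1 + 2*9) = 63*(1 + 18) = 63*19 = 1197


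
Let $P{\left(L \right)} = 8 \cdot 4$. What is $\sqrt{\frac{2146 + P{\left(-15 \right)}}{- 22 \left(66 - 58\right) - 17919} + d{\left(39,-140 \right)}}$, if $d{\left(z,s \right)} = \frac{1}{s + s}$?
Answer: $\frac{i \sqrt{109510}}{940} \approx 0.35205 i$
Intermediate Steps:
$d{\left(z,s \right)} = \frac{1}{2 s}$
$P{\left(L \right)} = 32$
$\sqrt{\frac{2146 + P{\left(-15 \right)}}{- 22 \left(66 - 58\right) - 17919} + d{\left(39,-140 \right)}} = \sqrt{\frac{2146 + 32}{- 22 \left(66 - 58\right) - 17919} + \frac{1}{2 \left(-140\right)}} = \sqrt{\frac{2178}{\left(-22\right) 8 - 17919} + \frac{1}{2} \left(- \frac{1}{140}\right)} = \sqrt{\frac{2178}{-176 - 17919} - \frac{1}{280}} = \sqrt{\frac{2178}{-18095} - \frac{1}{280}} = \sqrt{2178 \left(- \frac{1}{18095}\right) - \frac{1}{280}} = \sqrt{- \frac{198}{1645} - \frac{1}{280}} = \sqrt{- \frac{233}{1880}} = \frac{i \sqrt{109510}}{940}$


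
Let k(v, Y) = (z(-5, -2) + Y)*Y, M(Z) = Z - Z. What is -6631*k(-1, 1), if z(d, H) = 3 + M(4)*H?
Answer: -26524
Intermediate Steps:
M(Z) = 0
z(d, H) = 3 (z(d, H) = 3 + 0*H = 3 + 0 = 3)
k(v, Y) = Y*(3 + Y) (k(v, Y) = (3 + Y)*Y = Y*(3 + Y))
-6631*k(-1, 1) = -6631*(3 + 1) = -6631*4 = -26524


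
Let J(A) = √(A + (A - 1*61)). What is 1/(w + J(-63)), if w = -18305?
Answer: -18305/335073212 - I*√187/335073212 ≈ -5.463e-5 - 4.0811e-8*I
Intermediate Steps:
J(A) = √(-61 + 2*A) (J(A) = √(A + (A - 61)) = √(A + (-61 + A)) = √(-61 + 2*A))
1/(w + J(-63)) = 1/(-18305 + √(-61 + 2*(-63))) = 1/(-18305 + √(-61 - 126)) = 1/(-18305 + √(-187)) = 1/(-18305 + I*√187)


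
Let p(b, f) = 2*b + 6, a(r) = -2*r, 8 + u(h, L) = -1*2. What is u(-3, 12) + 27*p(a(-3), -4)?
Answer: 476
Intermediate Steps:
u(h, L) = -10 (u(h, L) = -8 - 1*2 = -8 - 2 = -10)
p(b, f) = 6 + 2*b
u(-3, 12) + 27*p(a(-3), -4) = -10 + 27*(6 + 2*(-2*(-3))) = -10 + 27*(6 + 2*6) = -10 + 27*(6 + 12) = -10 + 27*18 = -10 + 486 = 476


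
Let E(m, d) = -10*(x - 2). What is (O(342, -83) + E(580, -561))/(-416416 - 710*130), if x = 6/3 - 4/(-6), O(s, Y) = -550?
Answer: 835/763074 ≈ 0.0010943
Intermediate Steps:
x = 8/3 (x = 6*(⅓) - 4*(-⅙) = 2 + ⅔ = 8/3 ≈ 2.6667)
E(m, d) = -20/3 (E(m, d) = -10*(8/3 - 2) = -10*⅔ = -20/3)
(O(342, -83) + E(580, -561))/(-416416 - 710*130) = (-550 - 20/3)/(-416416 - 710*130) = -1670/(3*(-416416 - 92300)) = -1670/3/(-508716) = -1670/3*(-1/508716) = 835/763074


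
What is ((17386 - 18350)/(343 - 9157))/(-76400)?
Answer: -241/168347400 ≈ -1.4316e-6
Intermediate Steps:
((17386 - 18350)/(343 - 9157))/(-76400) = -964/(-8814)*(-1/76400) = -964*(-1/8814)*(-1/76400) = (482/4407)*(-1/76400) = -241/168347400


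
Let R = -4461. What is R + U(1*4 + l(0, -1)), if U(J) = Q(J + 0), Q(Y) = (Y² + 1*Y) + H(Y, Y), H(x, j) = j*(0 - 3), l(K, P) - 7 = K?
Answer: -4362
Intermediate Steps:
l(K, P) = 7 + K
H(x, j) = -3*j (H(x, j) = j*(-3) = -3*j)
Q(Y) = Y² - 2*Y (Q(Y) = (Y² + 1*Y) - 3*Y = (Y² + Y) - 3*Y = (Y + Y²) - 3*Y = Y² - 2*Y)
U(J) = J*(-2 + J) (U(J) = (J + 0)*(-2 + (J + 0)) = J*(-2 + J))
R + U(1*4 + l(0, -1)) = -4461 + (1*4 + (7 + 0))*(-2 + (1*4 + (7 + 0))) = -4461 + (4 + 7)*(-2 + (4 + 7)) = -4461 + 11*(-2 + 11) = -4461 + 11*9 = -4461 + 99 = -4362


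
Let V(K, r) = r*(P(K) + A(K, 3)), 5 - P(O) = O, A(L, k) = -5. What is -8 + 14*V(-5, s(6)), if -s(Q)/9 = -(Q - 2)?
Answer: 2512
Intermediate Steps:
P(O) = 5 - O
s(Q) = -18 + 9*Q (s(Q) = -(-9)*(Q - 2) = -(-9)*(-2 + Q) = -9*(2 - Q) = -18 + 9*Q)
V(K, r) = -K*r (V(K, r) = r*((5 - K) - 5) = r*(-K) = -K*r)
-8 + 14*V(-5, s(6)) = -8 + 14*(-1*(-5)*(-18 + 9*6)) = -8 + 14*(-1*(-5)*(-18 + 54)) = -8 + 14*(-1*(-5)*36) = -8 + 14*180 = -8 + 2520 = 2512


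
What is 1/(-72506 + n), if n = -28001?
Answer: -1/100507 ≈ -9.9496e-6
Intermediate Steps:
1/(-72506 + n) = 1/(-72506 - 28001) = 1/(-100507) = -1/100507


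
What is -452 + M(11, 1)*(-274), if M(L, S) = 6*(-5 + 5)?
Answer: -452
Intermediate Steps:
M(L, S) = 0 (M(L, S) = 6*0 = 0)
-452 + M(11, 1)*(-274) = -452 + 0*(-274) = -452 + 0 = -452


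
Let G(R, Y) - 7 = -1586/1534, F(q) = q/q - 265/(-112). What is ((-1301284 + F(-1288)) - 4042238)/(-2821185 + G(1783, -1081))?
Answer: 35309971133/18642351056 ≈ 1.8941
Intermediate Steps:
F(q) = 377/112 (F(q) = 1 - 265*(-1/112) = 1 + 265/112 = 377/112)
G(R, Y) = 352/59 (G(R, Y) = 7 - 1586/1534 = 7 - 1586*1/1534 = 7 - 61/59 = 352/59)
((-1301284 + F(-1288)) - 4042238)/(-2821185 + G(1783, -1081)) = ((-1301284 + 377/112) - 4042238)/(-2821185 + 352/59) = (-145743431/112 - 4042238)/(-166449563/59) = -598474087/112*(-59/166449563) = 35309971133/18642351056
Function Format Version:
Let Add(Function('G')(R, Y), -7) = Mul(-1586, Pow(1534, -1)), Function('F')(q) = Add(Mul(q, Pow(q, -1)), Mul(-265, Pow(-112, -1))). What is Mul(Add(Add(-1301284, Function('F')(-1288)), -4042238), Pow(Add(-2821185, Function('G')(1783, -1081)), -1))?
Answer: Rational(35309971133, 18642351056) ≈ 1.8941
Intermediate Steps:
Function('F')(q) = Rational(377, 112) (Function('F')(q) = Add(1, Mul(-265, Rational(-1, 112))) = Add(1, Rational(265, 112)) = Rational(377, 112))
Function('G')(R, Y) = Rational(352, 59) (Function('G')(R, Y) = Add(7, Mul(-1586, Pow(1534, -1))) = Add(7, Mul(-1586, Rational(1, 1534))) = Add(7, Rational(-61, 59)) = Rational(352, 59))
Mul(Add(Add(-1301284, Function('F')(-1288)), -4042238), Pow(Add(-2821185, Function('G')(1783, -1081)), -1)) = Mul(Add(Add(-1301284, Rational(377, 112)), -4042238), Pow(Add(-2821185, Rational(352, 59)), -1)) = Mul(Add(Rational(-145743431, 112), -4042238), Pow(Rational(-166449563, 59), -1)) = Mul(Rational(-598474087, 112), Rational(-59, 166449563)) = Rational(35309971133, 18642351056)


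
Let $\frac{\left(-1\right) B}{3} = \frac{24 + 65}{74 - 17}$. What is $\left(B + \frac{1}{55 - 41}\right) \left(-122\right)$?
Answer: $\frac{74847}{133} \approx 562.76$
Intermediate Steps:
$B = - \frac{89}{19}$ ($B = - 3 \frac{24 + 65}{74 - 17} = - 3 \cdot \frac{89}{57} = - 3 \cdot 89 \cdot \frac{1}{57} = \left(-3\right) \frac{89}{57} = - \frac{89}{19} \approx -4.6842$)
$\left(B + \frac{1}{55 - 41}\right) \left(-122\right) = \left(- \frac{89}{19} + \frac{1}{55 - 41}\right) \left(-122\right) = \left(- \frac{89}{19} + \frac{1}{14}\right) \left(-122\right) = \left(- \frac{1227}{266}\right) \left(-122\right) = \frac{74847}{133}$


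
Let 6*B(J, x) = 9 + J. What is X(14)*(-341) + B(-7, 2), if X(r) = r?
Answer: -14321/3 ≈ -4773.7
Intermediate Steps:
B(J, x) = 3/2 + J/6 (B(J, x) = (9 + J)/6 = 3/2 + J/6)
X(14)*(-341) + B(-7, 2) = 14*(-341) + (3/2 + (⅙)*(-7)) = -4774 + (3/2 - 7/6) = -4774 + ⅓ = -14321/3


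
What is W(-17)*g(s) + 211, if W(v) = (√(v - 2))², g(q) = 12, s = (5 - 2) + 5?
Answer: -17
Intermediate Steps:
s = 8 (s = 3 + 5 = 8)
W(v) = -2 + v (W(v) = (√(-2 + v))² = -2 + v)
W(-17)*g(s) + 211 = (-2 - 17)*12 + 211 = -19*12 + 211 = -228 + 211 = -17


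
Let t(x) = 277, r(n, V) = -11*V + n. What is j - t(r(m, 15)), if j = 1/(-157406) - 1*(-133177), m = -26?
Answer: 20919257399/157406 ≈ 1.3290e+5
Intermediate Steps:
r(n, V) = n - 11*V
j = 20962858861/157406 (j = -1/157406 + 133177 = 20962858861/157406 ≈ 1.3318e+5)
j - t(r(m, 15)) = 20962858861/157406 - 1*277 = 20962858861/157406 - 277 = 20919257399/157406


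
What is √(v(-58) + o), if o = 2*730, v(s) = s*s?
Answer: 6*√134 ≈ 69.455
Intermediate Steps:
v(s) = s²
o = 1460
√(v(-58) + o) = √((-58)² + 1460) = √(3364 + 1460) = √4824 = 6*√134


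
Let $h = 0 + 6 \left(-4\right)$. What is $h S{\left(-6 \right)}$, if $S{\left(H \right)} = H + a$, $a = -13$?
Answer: $456$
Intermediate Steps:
$S{\left(H \right)} = -13 + H$ ($S{\left(H \right)} = H - 13 = -13 + H$)
$h = -24$ ($h = 0 - 24 = -24$)
$h S{\left(-6 \right)} = - 24 \left(-13 - 6\right) = \left(-24\right) \left(-19\right) = 456$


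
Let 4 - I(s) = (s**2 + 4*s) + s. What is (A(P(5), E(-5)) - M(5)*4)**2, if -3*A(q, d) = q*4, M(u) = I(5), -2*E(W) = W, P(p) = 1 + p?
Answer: 30976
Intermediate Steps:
E(W) = -W/2
I(s) = 4 - s**2 - 5*s (I(s) = 4 - ((s**2 + 4*s) + s) = 4 - (s**2 + 5*s) = 4 + (-s**2 - 5*s) = 4 - s**2 - 5*s)
M(u) = -46 (M(u) = 4 - 1*5**2 - 5*5 = 4 - 1*25 - 25 = 4 - 25 - 25 = -46)
A(q, d) = -4*q/3 (A(q, d) = -q*4/3 = -4*q/3)
(A(P(5), E(-5)) - M(5)*4)**2 = (-4*(1 + 5)/3 - 1*(-46)*4)**2 = (-4/3*6 + 46*4)**2 = (-8 + 184)**2 = 176**2 = 30976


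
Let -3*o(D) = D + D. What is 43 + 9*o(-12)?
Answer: 115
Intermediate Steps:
o(D) = -2*D/3 (o(D) = -(D + D)/3 = -2*D/3)
43 + 9*o(-12) = 43 + 9*(-⅔*(-12)) = 43 + 9*8 = 43 + 72 = 115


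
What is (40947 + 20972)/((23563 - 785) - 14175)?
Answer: 61919/8603 ≈ 7.1974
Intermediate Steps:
(40947 + 20972)/((23563 - 785) - 14175) = 61919/(22778 - 14175) = 61919/8603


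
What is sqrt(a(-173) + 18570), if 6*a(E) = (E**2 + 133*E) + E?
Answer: sqrt(78778)/2 ≈ 140.34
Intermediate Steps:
a(E) = E**2/6 + 67*E/3 (a(E) = ((E**2 + 133*E) + E)/6 = (E**2 + 134*E)/6 = E**2/6 + 67*E/3)
sqrt(a(-173) + 18570) = sqrt((1/6)*(-173)*(134 - 173) + 18570) = sqrt((1/6)*(-173)*(-39) + 18570) = sqrt(2249/2 + 18570) = sqrt(39389/2) = sqrt(78778)/2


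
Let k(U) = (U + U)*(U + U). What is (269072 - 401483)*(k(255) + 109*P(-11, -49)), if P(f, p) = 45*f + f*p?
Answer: -35075144256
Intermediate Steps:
k(U) = 4*U² (k(U) = (2*U)*(2*U) = 4*U²)
(269072 - 401483)*(k(255) + 109*P(-11, -49)) = (269072 - 401483)*(4*255² + 109*(-11*(45 - 49))) = -132411*(4*65025 + 109*(-11*(-4))) = -132411*(260100 + 109*44) = -132411*(260100 + 4796) = -132411*264896 = -35075144256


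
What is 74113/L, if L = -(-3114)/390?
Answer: 4817345/519 ≈ 9282.0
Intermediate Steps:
L = 519/65 (L = -(-3114)/390 = -18*(-173/390) = 519/65 ≈ 7.9846)
74113/L = 74113/(519/65) = 74113*(65/519) = 4817345/519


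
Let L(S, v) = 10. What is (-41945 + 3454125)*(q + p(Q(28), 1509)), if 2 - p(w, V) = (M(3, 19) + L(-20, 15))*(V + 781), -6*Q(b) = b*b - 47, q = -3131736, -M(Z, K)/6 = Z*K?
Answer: -8091827909720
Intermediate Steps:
M(Z, K) = -6*K*Z (M(Z, K) = -6*Z*K = -6*K*Z)
Q(b) = 47/6 - b²/6 (Q(b) = -(b*b - 47)/6 = -(b² - 47)/6 = -(-47 + b²)/6 = 47/6 - b²/6)
p(w, V) = 259294 + 332*V (p(w, V) = 2 - (-6*19*3 + 10)*(V + 781) = 2 - (-342 + 10)*(781 + V) = 2 - (-332)*(781 + V) = 2 - (-259292 - 332*V) = 2 + (259292 + 332*V) = 259294 + 332*V)
(-41945 + 3454125)*(q + p(Q(28), 1509)) = (-41945 + 3454125)*(-3131736 + (259294 + 332*1509)) = 3412180*(-3131736 + (259294 + 500988)) = 3412180*(-3131736 + 760282) = 3412180*(-2371454) = -8091827909720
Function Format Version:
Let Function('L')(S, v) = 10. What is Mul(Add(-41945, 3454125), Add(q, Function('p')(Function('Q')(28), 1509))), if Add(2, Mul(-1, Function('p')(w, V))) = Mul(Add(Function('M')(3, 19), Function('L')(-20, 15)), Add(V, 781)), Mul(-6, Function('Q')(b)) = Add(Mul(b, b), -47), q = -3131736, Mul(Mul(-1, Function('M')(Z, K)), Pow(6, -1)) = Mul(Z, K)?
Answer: -8091827909720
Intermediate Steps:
Function('M')(Z, K) = Mul(-6, K, Z) (Function('M')(Z, K) = Mul(-6, Mul(Z, K)) = Mul(-6, Mul(K, Z)) = Mul(-6, K, Z))
Function('Q')(b) = Add(Rational(47, 6), Mul(Rational(-1, 6), Pow(b, 2))) (Function('Q')(b) = Mul(Rational(-1, 6), Add(Mul(b, b), -47)) = Mul(Rational(-1, 6), Add(Pow(b, 2), -47)) = Mul(Rational(-1, 6), Add(-47, Pow(b, 2))) = Add(Rational(47, 6), Mul(Rational(-1, 6), Pow(b, 2))))
Function('p')(w, V) = Add(259294, Mul(332, V)) (Function('p')(w, V) = Add(2, Mul(-1, Mul(Add(Mul(-6, 19, 3), 10), Add(V, 781)))) = Add(2, Mul(-1, Mul(Add(-342, 10), Add(781, V)))) = Add(2, Mul(-1, Mul(-332, Add(781, V)))) = Add(2, Mul(-1, Add(-259292, Mul(-332, V)))) = Add(2, Add(259292, Mul(332, V))) = Add(259294, Mul(332, V)))
Mul(Add(-41945, 3454125), Add(q, Function('p')(Function('Q')(28), 1509))) = Mul(Add(-41945, 3454125), Add(-3131736, Add(259294, Mul(332, 1509)))) = Mul(3412180, Add(-3131736, Add(259294, 500988))) = Mul(3412180, Add(-3131736, 760282)) = Mul(3412180, -2371454) = -8091827909720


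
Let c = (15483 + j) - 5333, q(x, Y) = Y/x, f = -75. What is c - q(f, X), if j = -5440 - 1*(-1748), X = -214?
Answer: 484136/75 ≈ 6455.1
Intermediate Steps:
j = -3692 (j = -5440 + 1748 = -3692)
c = 6458 (c = (15483 - 3692) - 5333 = 11791 - 5333 = 6458)
c - q(f, X) = 6458 - (-214)/(-75) = 6458 - (-214)*(-1)/75 = 6458 - 1*214/75 = 6458 - 214/75 = 484136/75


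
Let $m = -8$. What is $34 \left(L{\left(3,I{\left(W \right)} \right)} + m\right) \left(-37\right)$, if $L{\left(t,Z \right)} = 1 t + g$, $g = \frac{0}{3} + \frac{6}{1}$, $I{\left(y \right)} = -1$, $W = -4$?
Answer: $-1258$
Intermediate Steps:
$g = 6$ ($g = 0 \cdot \frac{1}{3} + 6 \cdot 1 = 0 + 6 = 6$)
$L{\left(t,Z \right)} = 6 + t$ ($L{\left(t,Z \right)} = 1 t + 6 = t + 6 = 6 + t$)
$34 \left(L{\left(3,I{\left(W \right)} \right)} + m\right) \left(-37\right) = 34 \left(\left(6 + 3\right) - 8\right) \left(-37\right) = 34 \left(9 - 8\right) \left(-37\right) = 34 \cdot 1 \left(-37\right) = 34 \left(-37\right) = -1258$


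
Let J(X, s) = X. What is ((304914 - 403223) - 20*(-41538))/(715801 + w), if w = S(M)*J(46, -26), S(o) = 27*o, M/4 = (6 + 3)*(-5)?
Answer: 732451/492241 ≈ 1.4880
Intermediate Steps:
M = -180 (M = 4*((6 + 3)*(-5)) = 4*(9*(-5)) = 4*(-45) = -180)
w = -223560 (w = (27*(-180))*46 = -4860*46 = -223560)
((304914 - 403223) - 20*(-41538))/(715801 + w) = ((304914 - 403223) - 20*(-41538))/(715801 - 223560) = (-98309 + 830760)/492241 = 732451*(1/492241) = 732451/492241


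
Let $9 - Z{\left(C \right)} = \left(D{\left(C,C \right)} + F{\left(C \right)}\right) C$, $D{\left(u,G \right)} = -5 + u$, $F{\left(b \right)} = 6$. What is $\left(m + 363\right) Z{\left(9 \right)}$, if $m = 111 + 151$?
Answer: $-50625$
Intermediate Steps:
$m = 262$
$Z{\left(C \right)} = 9 - C \left(1 + C\right)$ ($Z{\left(C \right)} = 9 - \left(\left(-5 + C\right) + 6\right) C = 9 - \left(1 + C\right) C = 9 - C \left(1 + C\right)$)
$\left(m + 363\right) Z{\left(9 \right)} = \left(262 + 363\right) \left(9 - 9 - 9^{2}\right) = 625 \left(9 - 9 - 81\right) = 625 \left(-81\right) = -50625$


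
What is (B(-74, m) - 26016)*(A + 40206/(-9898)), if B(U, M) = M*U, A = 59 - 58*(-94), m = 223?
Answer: -165539799864/707 ≈ -2.3414e+8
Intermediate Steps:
A = 5511 (A = 59 + 5452 = 5511)
(B(-74, m) - 26016)*(A + 40206/(-9898)) = (223*(-74) - 26016)*(5511 + 40206/(-9898)) = (-16502 - 26016)*(5511 + 40206*(-1/9898)) = -42518*(5511 - 20103/4949) = -42518*27253836/4949 = -165539799864/707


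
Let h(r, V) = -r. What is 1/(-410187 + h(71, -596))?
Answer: -1/410258 ≈ -2.4375e-6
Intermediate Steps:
1/(-410187 + h(71, -596)) = 1/(-410187 - 1*71) = 1/(-410187 - 71) = 1/(-410258) = -1/410258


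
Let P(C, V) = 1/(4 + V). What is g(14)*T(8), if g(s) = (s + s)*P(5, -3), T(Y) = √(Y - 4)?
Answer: 56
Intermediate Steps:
T(Y) = √(-4 + Y)
g(s) = 2*s (g(s) = (s + s)/(4 - 3) = (2*s)/1 = (2*s)*1 = 2*s)
g(14)*T(8) = (2*14)*√(-4 + 8) = 28*√4 = 28*2 = 56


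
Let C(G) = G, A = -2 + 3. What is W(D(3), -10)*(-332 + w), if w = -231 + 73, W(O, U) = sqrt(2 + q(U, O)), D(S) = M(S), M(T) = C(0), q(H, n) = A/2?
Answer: -245*sqrt(10) ≈ -774.76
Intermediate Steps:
A = 1
q(H, n) = 1/2
M(T) = 0
D(S) = 0
W(O, U) = sqrt(10)/2 (W(O, U) = sqrt(2 + 1/2) = sqrt(5/2) = sqrt(10)/2)
w = -158
W(D(3), -10)*(-332 + w) = (sqrt(10)/2)*(-332 - 158) = (sqrt(10)/2)*(-490) = -245*sqrt(10)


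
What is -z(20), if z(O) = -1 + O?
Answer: -19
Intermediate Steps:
-z(20) = -(-1 + 20) = -1*19 = -19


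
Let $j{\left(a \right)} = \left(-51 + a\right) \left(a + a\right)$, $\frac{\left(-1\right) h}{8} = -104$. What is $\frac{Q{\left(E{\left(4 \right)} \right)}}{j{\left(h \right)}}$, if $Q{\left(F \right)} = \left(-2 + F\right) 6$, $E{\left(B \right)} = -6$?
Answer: $- \frac{3}{81224} \approx -3.6935 \cdot 10^{-5}$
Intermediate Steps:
$h = 832$ ($h = \left(-8\right) \left(-104\right) = 832$)
$j{\left(a \right)} = 2 a \left(-51 + a\right)$ ($j{\left(a \right)} = \left(-51 + a\right) 2 a = 2 a \left(-51 + a\right)$)
$Q{\left(F \right)} = -12 + 6 F$
$\frac{Q{\left(E{\left(4 \right)} \right)}}{j{\left(h \right)}} = \frac{-12 + 6 \left(-6\right)}{2 \cdot 832 \left(-51 + 832\right)} = \frac{-12 - 36}{2 \cdot 832 \cdot 781} = - \frac{48}{1299584} = \left(-48\right) \frac{1}{1299584} = - \frac{3}{81224}$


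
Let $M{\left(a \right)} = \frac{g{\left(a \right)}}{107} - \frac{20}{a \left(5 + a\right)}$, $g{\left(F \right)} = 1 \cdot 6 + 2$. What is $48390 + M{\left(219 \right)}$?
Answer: $\frac{63499778297}{1312248} \approx 48390.0$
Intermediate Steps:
$g{\left(F \right)} = 8$ ($g{\left(F \right)} = 6 + 2 = 8$)
$M{\left(a \right)} = \frac{8}{107} - \frac{20}{a \left(5 + a\right)}$
$48390 + M{\left(219 \right)} = 48390 + \frac{4 \left(-535 + 2 \cdot 219^{2} + 10 \cdot 219\right)}{107 \cdot 219 \left(5 + 219\right)} = 48390 + \frac{4}{107} \cdot \frac{1}{219} \cdot \frac{1}{224} \left(-535 + 2 \cdot 47961 + 2190\right) = 48390 + \frac{4}{107} \cdot \frac{1}{219} \cdot \frac{1}{224} \left(-535 + 95922 + 2190\right) = 48390 + \frac{4}{107} \cdot \frac{1}{219} \cdot \frac{1}{224} \cdot 97577 = 48390 + \frac{97577}{1312248} = \frac{63499778297}{1312248}$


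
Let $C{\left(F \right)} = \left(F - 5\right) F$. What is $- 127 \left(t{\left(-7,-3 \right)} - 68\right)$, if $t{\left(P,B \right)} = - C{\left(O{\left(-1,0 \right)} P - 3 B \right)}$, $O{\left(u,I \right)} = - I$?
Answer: $13208$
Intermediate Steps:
$C{\left(F \right)} = F \left(-5 + F\right)$ ($C{\left(F \right)} = \left(-5 + F\right) F = F \left(-5 + F\right)$)
$t{\left(P,B \right)} = 3 B \left(-5 - 3 B\right)$ ($t{\left(P,B \right)} = - \left(\left(-1\right) 0 P - 3 B\right) \left(-5 - \left(3 B - \left(-1\right) 0 P\right)\right) = - \left(0 P - 3 B\right) \left(-5 + \left(0 P - 3 B\right)\right) = - \left(0 - 3 B\right) \left(-5 + \left(0 - 3 B\right)\right) = - - 3 B \left(-5 - 3 B\right) = - \left(-3\right) B \left(-5 - 3 B\right) = 3 B \left(-5 - 3 B\right)$)
$- 127 \left(t{\left(-7,-3 \right)} - 68\right) = - 127 \left(\left(-3\right) \left(-3\right) \left(5 + 3 \left(-3\right)\right) - 68\right) = - 127 \left(\left(-3\right) \left(-3\right) \left(5 - 9\right) - 68\right) = - 127 \left(\left(-3\right) \left(-3\right) \left(-4\right) - 68\right) = - 127 \left(-36 - 68\right) = \left(-127\right) \left(-104\right) = 13208$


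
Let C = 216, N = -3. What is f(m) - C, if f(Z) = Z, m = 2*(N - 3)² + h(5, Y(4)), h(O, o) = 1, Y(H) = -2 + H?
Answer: -143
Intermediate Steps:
m = 73 (m = 2*(-3 - 3)² + 1 = 2*(-6)² + 1 = 2*36 + 1 = 72 + 1 = 73)
f(m) - C = 73 - 1*216 = 73 - 216 = -143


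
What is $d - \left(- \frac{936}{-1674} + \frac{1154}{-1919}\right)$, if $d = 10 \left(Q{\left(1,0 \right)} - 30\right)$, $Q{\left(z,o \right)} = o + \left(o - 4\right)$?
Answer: $- \frac{60671246}{178467} \approx -339.96$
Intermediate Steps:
$Q{\left(z,o \right)} = -4 + 2 o$ ($Q{\left(z,o \right)} = o + \left(-4 + o\right) = -4 + 2 o$)
$d = -340$ ($d = 10 \left(\left(-4 + 2 \cdot 0\right) - 30\right) = 10 \left(\left(-4 + 0\right) - 30\right) = 10 \left(-4 - 30\right) = 10 \left(-34\right) = -340$)
$d - \left(- \frac{936}{-1674} + \frac{1154}{-1919}\right) = -340 - \left(- \frac{936}{-1674} + \frac{1154}{-1919}\right) = -340 - \left(\left(-936\right) \left(- \frac{1}{1674}\right) + 1154 \left(- \frac{1}{1919}\right)\right) = -340 - \left(\frac{52}{93} - \frac{1154}{1919}\right) = -340 - - \frac{7534}{178467} = -340 + \frac{7534}{178467} = - \frac{60671246}{178467}$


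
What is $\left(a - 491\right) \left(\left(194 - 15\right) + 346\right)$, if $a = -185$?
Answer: $-354900$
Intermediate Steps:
$\left(a - 491\right) \left(\left(194 - 15\right) + 346\right) = \left(-185 - 491\right) \left(\left(194 - 15\right) + 346\right) = - 676 \left(\left(194 - 15\right) + 346\right) = - 676 \left(179 + 346\right) = \left(-676\right) 525 = -354900$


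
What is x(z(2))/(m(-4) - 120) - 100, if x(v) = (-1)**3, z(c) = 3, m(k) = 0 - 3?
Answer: -12299/123 ≈ -99.992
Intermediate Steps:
m(k) = -3
x(v) = -1
x(z(2))/(m(-4) - 120) - 100 = -1/(-3 - 120) - 100 = -1/(-123) - 100 = -1*(-1/123) - 100 = 1/123 - 100 = -12299/123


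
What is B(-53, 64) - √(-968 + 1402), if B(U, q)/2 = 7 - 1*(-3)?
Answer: 20 - √434 ≈ -0.83267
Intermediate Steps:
B(U, q) = 20 (B(U, q) = 2*(7 - 1*(-3)) = 2*(7 + 3) = 2*10 = 20)
B(-53, 64) - √(-968 + 1402) = 20 - √(-968 + 1402) = 20 - √434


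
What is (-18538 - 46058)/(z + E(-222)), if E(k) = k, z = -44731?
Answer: 64596/44953 ≈ 1.4370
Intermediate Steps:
(-18538 - 46058)/(z + E(-222)) = (-18538 - 46058)/(-44731 - 222) = -64596/(-44953) = -64596*(-1/44953) = 64596/44953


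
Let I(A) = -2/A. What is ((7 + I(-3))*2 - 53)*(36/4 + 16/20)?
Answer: -5537/15 ≈ -369.13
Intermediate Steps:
((7 + I(-3))*2 - 53)*(36/4 + 16/20) = ((7 - 2/(-3))*2 - 53)*(36/4 + 16/20) = ((7 - 2*(-⅓))*2 - 53)*(36*(¼) + 16*(1/20)) = ((7 + ⅔)*2 - 53)*(9 + ⅘) = ((23/3)*2 - 53)*(49/5) = (46/3 - 53)*(49/5) = -113/3*49/5 = -5537/15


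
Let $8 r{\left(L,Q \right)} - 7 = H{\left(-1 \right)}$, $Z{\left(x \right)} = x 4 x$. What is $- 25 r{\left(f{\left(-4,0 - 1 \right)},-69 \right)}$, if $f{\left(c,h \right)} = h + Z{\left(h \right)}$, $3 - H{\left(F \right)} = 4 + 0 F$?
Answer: $- \frac{75}{4} \approx -18.75$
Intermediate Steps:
$Z{\left(x \right)} = 4 x^{2}$ ($Z{\left(x \right)} = 4 x x = 4 x^{2}$)
$H{\left(F \right)} = -1$ ($H{\left(F \right)} = 3 - \left(4 + 0 F\right) = 3 - \left(4 + 0\right) = 3 - 4 = -1$)
$f{\left(c,h \right)} = h + 4 h^{2}$
$r{\left(L,Q \right)} = \frac{3}{4}$ ($r{\left(L,Q \right)} = \frac{7}{8} + \frac{1}{8} \left(-1\right) = \frac{7}{8} - \frac{1}{8} = \frac{3}{4}$)
$- 25 r{\left(f{\left(-4,0 - 1 \right)},-69 \right)} = \left(-25\right) \frac{3}{4} = - \frac{75}{4}$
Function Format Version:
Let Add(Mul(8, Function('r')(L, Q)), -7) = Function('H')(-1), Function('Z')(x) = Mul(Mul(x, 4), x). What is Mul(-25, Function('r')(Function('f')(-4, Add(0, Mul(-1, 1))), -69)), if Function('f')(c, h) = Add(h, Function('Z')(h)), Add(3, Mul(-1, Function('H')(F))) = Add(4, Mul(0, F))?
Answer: Rational(-75, 4) ≈ -18.750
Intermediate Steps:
Function('Z')(x) = Mul(4, Pow(x, 2)) (Function('Z')(x) = Mul(Mul(4, x), x) = Mul(4, Pow(x, 2)))
Function('H')(F) = -1 (Function('H')(F) = Add(3, Mul(-1, Add(4, Mul(0, F)))) = Add(3, Mul(-1, Add(4, 0))) = Add(3, Mul(-1, 4)) = Add(3, -4) = -1)
Function('f')(c, h) = Add(h, Mul(4, Pow(h, 2)))
Function('r')(L, Q) = Rational(3, 4) (Function('r')(L, Q) = Add(Rational(7, 8), Mul(Rational(1, 8), -1)) = Add(Rational(7, 8), Rational(-1, 8)) = Rational(3, 4))
Mul(-25, Function('r')(Function('f')(-4, Add(0, Mul(-1, 1))), -69)) = Mul(-25, Rational(3, 4)) = Rational(-75, 4)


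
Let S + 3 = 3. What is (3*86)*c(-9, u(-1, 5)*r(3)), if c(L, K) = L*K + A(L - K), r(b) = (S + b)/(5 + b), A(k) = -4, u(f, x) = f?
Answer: -645/4 ≈ -161.25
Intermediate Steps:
S = 0 (S = -3 + 3 = 0)
r(b) = b/(5 + b) (r(b) = (0 + b)/(5 + b) = b/(5 + b))
c(L, K) = -4 + K*L (c(L, K) = L*K - 4 = K*L - 4 = -4 + K*L)
(3*86)*c(-9, u(-1, 5)*r(3)) = (3*86)*(-4 - 3/(5 + 3)*(-9)) = 258*(-4 - 3/8*(-9)) = 258*(-4 + 27/8) = 258*(-5/8) = -645/4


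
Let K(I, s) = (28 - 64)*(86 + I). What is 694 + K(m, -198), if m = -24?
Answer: -1538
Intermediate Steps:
K(I, s) = -3096 - 36*I (K(I, s) = -36*(86 + I) = -3096 - 36*I)
694 + K(m, -198) = 694 + (-3096 - 36*(-24)) = 694 + (-3096 + 864) = 694 - 2232 = -1538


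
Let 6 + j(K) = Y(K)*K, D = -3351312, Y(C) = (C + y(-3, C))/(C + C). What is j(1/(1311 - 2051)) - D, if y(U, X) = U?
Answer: 4959930659/1480 ≈ 3.3513e+6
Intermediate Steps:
Y(C) = (-3 + C)/(2*C) (Y(C) = (C - 3)/(C + C) = (-3 + C)/((2*C)) = (-3 + C)*(1/(2*C)) = (-3 + C)/(2*C))
j(K) = -15/2 + K/2 (j(K) = -6 + ((-3 + K)/(2*K))*K = -6 + (-3/2 + K/2) = -15/2 + K/2)
j(1/(1311 - 2051)) - D = (-15/2 + 1/(2*(1311 - 2051))) - 1*(-3351312) = (-15/2 + (1/2)/(-740)) + 3351312 = (-15/2 + (1/2)*(-1/740)) + 3351312 = (-15/2 - 1/1480) + 3351312 = -11101/1480 + 3351312 = 4959930659/1480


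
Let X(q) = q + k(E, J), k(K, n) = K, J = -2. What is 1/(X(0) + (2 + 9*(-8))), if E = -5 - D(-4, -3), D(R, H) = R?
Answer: -1/71 ≈ -0.014085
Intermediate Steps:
E = -1 (E = -5 - 1*(-4) = -5 + 4 = -1)
X(q) = -1 + q (X(q) = q - 1 = -1 + q)
1/(X(0) + (2 + 9*(-8))) = 1/((-1 + 0) + (2 + 9*(-8))) = 1/(-1 + (2 - 72)) = 1/(-1 - 70) = 1/(-71) = -1/71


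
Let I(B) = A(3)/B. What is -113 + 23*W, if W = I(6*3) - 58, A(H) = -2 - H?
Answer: -26161/18 ≈ -1453.4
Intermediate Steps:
I(B) = -5/B (I(B) = (-2 - 1*3)/B = (-2 - 3)/B = -5/B)
W = -1049/18 (W = -5/(6*3) - 58 = -5/18 - 58 = -1049/18 ≈ -58.278)
-113 + 23*W = -113 + 23*(-1049/18) = -113 - 24127/18 = -26161/18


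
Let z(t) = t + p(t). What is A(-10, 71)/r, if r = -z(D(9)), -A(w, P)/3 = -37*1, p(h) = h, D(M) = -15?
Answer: 37/10 ≈ 3.7000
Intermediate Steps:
z(t) = 2*t (z(t) = t + t = 2*t)
A(w, P) = 111 (A(w, P) = -(-111) = -3*(-37) = 111)
r = 30 (r = -2*(-15) = -1*(-30) = 30)
A(-10, 71)/r = 111/30 = 111*(1/30) = 37/10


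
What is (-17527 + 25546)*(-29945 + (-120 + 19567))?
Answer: -84183462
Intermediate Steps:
(-17527 + 25546)*(-29945 + (-120 + 19567)) = 8019*(-29945 + 19447) = 8019*(-10498) = -84183462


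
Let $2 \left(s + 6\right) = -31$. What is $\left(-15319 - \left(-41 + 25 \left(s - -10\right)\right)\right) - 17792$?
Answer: $- \frac{65565}{2} \approx -32783.0$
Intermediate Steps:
$s = - \frac{43}{2}$ ($s = -6 + \frac{1}{2} \left(-31\right) = -6 - \frac{31}{2} = - \frac{43}{2} \approx -21.5$)
$\left(-15319 - \left(-41 + 25 \left(s - -10\right)\right)\right) - 17792 = \left(-15319 - \left(-41 + 25 \left(- \frac{43}{2} - -10\right)\right)\right) - 17792 = \left(-15319 - \left(-41 + 25 \left(- \frac{43}{2} + 10\right)\right)\right) - 17792 = \left(-15319 + \left(41 - - \frac{575}{2}\right)\right) - 17792 = \left(-15319 + \left(41 + \frac{575}{2}\right)\right) - 17792 = \left(-15319 + \frac{657}{2}\right) - 17792 = - \frac{29981}{2} - 17792 = - \frac{65565}{2}$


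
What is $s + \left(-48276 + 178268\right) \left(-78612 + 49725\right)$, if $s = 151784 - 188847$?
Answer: $-3755115967$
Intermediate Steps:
$s = -37063$
$s + \left(-48276 + 178268\right) \left(-78612 + 49725\right) = -37063 + \left(-48276 + 178268\right) \left(-78612 + 49725\right) = -37063 + 129992 \left(-28887\right) = -37063 - 3755078904 = -3755115967$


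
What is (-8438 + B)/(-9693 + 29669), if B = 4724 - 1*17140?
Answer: -10427/9988 ≈ -1.0440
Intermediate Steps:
B = -12416 (B = 4724 - 17140 = -12416)
(-8438 + B)/(-9693 + 29669) = (-8438 - 12416)/(-9693 + 29669) = -20854/19976 = -20854*1/19976 = -10427/9988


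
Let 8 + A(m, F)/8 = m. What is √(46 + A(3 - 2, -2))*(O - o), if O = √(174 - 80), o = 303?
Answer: I*√10*(-303 + √94) ≈ -927.51*I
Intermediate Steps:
A(m, F) = -64 + 8*m
O = √94 ≈ 9.6954
√(46 + A(3 - 2, -2))*(O - o) = √(46 + (-64 + 8*(3 - 2)))*(√94 - 1*303) = √(46 + (-64 + 8*1))*(√94 - 303) = √(46 + (-64 + 8))*(-303 + √94) = √(46 - 56)*(-303 + √94) = √(-10)*(-303 + √94) = (I*√10)*(-303 + √94) = I*√10*(-303 + √94)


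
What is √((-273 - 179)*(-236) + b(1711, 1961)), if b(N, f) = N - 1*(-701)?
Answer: 2*√27271 ≈ 330.28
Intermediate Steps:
b(N, f) = 701 + N (b(N, f) = N + 701 = 701 + N)
√((-273 - 179)*(-236) + b(1711, 1961)) = √((-273 - 179)*(-236) + (701 + 1711)) = √(-452*(-236) + 2412) = √(106672 + 2412) = √109084 = 2*√27271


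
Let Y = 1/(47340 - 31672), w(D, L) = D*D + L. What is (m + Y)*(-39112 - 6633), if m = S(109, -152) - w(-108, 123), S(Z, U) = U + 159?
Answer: 8443110689055/15668 ≈ 5.3888e+8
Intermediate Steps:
S(Z, U) = 159 + U
w(D, L) = L + D**2 (w(D, L) = D**2 + L = L + D**2)
Y = 1/15668 ≈ 6.3824e-5
m = -11780 (m = (159 - 152) - (123 + (-108)**2) = 7 - (123 + 11664) = 7 - 1*11787 = 7 - 11787 = -11780)
(m + Y)*(-39112 - 6633) = (-11780 + 1/15668)*(-39112 - 6633) = -184569039/15668*(-45745) = 8443110689055/15668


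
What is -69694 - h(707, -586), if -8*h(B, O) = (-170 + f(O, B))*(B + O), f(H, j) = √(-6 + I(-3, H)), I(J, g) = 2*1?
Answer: -289061/4 + 121*I/4 ≈ -72265.0 + 30.25*I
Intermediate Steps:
I(J, g) = 2
f(H, j) = 2*I (f(H, j) = √(-6 + 2) = √(-4) = 2*I)
h(B, O) = -(-170 + 2*I)*(B + O)/8
-69694 - h(707, -586) = -69694 - (1 - I)*(43 + 42*I)*(707 - 586)/4 = -69694 - (1 - I)*(43 + 42*I)*121/4 = -69694 - 121*(1 - I)*(43 + 42*I)/4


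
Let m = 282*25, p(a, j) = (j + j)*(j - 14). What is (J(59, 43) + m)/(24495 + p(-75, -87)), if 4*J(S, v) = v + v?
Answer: 14143/84138 ≈ 0.16809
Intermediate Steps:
J(S, v) = v/2 (J(S, v) = (v + v)/4 = (2*v)/4 = v/2)
p(a, j) = 2*j*(-14 + j) (p(a, j) = (2*j)*(-14 + j) = 2*j*(-14 + j))
m = 7050
(J(59, 43) + m)/(24495 + p(-75, -87)) = ((½)*43 + 7050)/(24495 + 2*(-87)*(-14 - 87)) = (43/2 + 7050)/(24495 + 2*(-87)*(-101)) = 14143/(2*(24495 + 17574)) = (14143/2)/42069 = (14143/2)*(1/42069) = 14143/84138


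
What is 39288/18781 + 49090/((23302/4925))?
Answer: 2270782496113/218817431 ≈ 10378.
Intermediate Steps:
39288/18781 + 49090/((23302/4925)) = 39288*(1/18781) + 49090/((23302*(1/4925))) = 39288/18781 + 49090/(23302/4925) = 39288/18781 + 49090*(4925/23302) = 39288/18781 + 120884125/11651 = 2270782496113/218817431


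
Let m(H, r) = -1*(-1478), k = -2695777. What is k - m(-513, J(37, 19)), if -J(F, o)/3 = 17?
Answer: -2697255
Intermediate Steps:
J(F, o) = -51 (J(F, o) = -3*17 = -51)
m(H, r) = 1478
k - m(-513, J(37, 19)) = -2695777 - 1*1478 = -2695777 - 1478 = -2697255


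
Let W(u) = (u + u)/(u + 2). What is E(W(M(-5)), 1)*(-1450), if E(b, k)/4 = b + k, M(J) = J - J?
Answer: -5800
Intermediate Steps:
M(J) = 0
W(u) = 2*u/(2 + u) (W(u) = (2*u)/(2 + u) = 2*u/(2 + u))
E(b, k) = 4*b + 4*k (E(b, k) = 4*(b + k) = 4*b + 4*k)
E(W(M(-5)), 1)*(-1450) = (4*(2*0/(2 + 0)) + 4*1)*(-1450) = (4*(2*0/2) + 4)*(-1450) = (4*(2*0*(1/2)) + 4)*(-1450) = (4*0 + 4)*(-1450) = (0 + 4)*(-1450) = 4*(-1450) = -5800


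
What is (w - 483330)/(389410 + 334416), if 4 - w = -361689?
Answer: -121637/723826 ≈ -0.16805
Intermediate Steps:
w = 361693 (w = 4 - 1*(-361689) = 4 + 361689 = 361693)
(w - 483330)/(389410 + 334416) = (361693 - 483330)/(389410 + 334416) = -121637/723826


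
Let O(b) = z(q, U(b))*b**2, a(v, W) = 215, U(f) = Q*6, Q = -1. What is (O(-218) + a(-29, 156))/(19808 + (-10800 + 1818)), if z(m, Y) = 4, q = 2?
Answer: 190311/10826 ≈ 17.579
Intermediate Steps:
U(f) = -6 (U(f) = -1*6 = -6)
O(b) = 4*b**2
(O(-218) + a(-29, 156))/(19808 + (-10800 + 1818)) = (4*(-218)**2 + 215)/(19808 + (-10800 + 1818)) = (4*47524 + 215)/(19808 - 8982) = (190096 + 215)/10826 = 190311*(1/10826) = 190311/10826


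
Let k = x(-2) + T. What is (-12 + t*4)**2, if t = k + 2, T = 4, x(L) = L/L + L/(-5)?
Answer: 7744/25 ≈ 309.76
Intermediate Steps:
x(L) = 1 - L/5 (x(L) = 1 + L*(-1/5) = 1 - L/5)
k = 27/5 (k = (1 - 1/5*(-2)) + 4 = (1 + 2/5) + 4 = 7/5 + 4 = 27/5 ≈ 5.4000)
t = 37/5 (t = 27/5 + 2 = 37/5 ≈ 7.4000)
(-12 + t*4)**2 = (-12 + (37/5)*4)**2 = (-12 + 148/5)**2 = (88/5)**2 = 7744/25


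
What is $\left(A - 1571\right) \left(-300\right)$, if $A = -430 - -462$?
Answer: $461700$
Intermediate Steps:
$A = 32$ ($A = -430 + 462 = 32$)
$\left(A - 1571\right) \left(-300\right) = \left(32 - 1571\right) \left(-300\right) = \left(-1539\right) \left(-300\right) = 461700$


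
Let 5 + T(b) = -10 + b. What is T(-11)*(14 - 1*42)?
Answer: 728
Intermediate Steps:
T(b) = -15 + b (T(b) = -5 + (-10 + b) = -15 + b)
T(-11)*(14 - 1*42) = (-15 - 11)*(14 - 1*42) = -26*(14 - 42) = -26*(-28) = 728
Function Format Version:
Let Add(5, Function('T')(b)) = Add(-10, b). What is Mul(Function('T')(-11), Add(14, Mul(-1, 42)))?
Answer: 728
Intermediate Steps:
Function('T')(b) = Add(-15, b) (Function('T')(b) = Add(-5, Add(-10, b)) = Add(-15, b))
Mul(Function('T')(-11), Add(14, Mul(-1, 42))) = Mul(Add(-15, -11), Add(14, Mul(-1, 42))) = Mul(-26, Add(14, -42)) = Mul(-26, -28) = 728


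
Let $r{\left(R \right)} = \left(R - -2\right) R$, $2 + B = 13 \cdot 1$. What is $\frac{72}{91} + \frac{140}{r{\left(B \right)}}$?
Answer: $\frac{1772}{1001} \approx 1.7702$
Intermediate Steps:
$B = 11$ ($B = -2 + 13 \cdot 1 = -2 + 13 = 11$)
$r{\left(R \right)} = R \left(2 + R\right)$ ($r{\left(R \right)} = \left(R + 2\right) R = \left(2 + R\right) R = R \left(2 + R\right)$)
$\frac{72}{91} + \frac{140}{r{\left(B \right)}} = \frac{72}{91} + \frac{140}{11 \left(2 + 11\right)} = 72 \cdot \frac{1}{91} + \frac{140}{11 \cdot 13} = \frac{72}{91} + \frac{140}{143} = \frac{1772}{1001}$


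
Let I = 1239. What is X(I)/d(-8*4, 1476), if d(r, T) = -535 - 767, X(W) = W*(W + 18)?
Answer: -74163/62 ≈ -1196.2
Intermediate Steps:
X(W) = W*(18 + W)
d(r, T) = -1302
X(I)/d(-8*4, 1476) = (1239*(18 + 1239))/(-1302) = (1239*1257)*(-1/1302) = 1557423*(-1/1302) = -74163/62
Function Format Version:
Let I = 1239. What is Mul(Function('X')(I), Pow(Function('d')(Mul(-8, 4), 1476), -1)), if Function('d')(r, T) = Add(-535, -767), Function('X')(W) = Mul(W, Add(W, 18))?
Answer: Rational(-74163, 62) ≈ -1196.2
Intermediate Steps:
Function('X')(W) = Mul(W, Add(18, W))
Function('d')(r, T) = -1302
Mul(Function('X')(I), Pow(Function('d')(Mul(-8, 4), 1476), -1)) = Mul(Mul(1239, Add(18, 1239)), Pow(-1302, -1)) = Mul(Mul(1239, 1257), Rational(-1, 1302)) = Mul(1557423, Rational(-1, 1302)) = Rational(-74163, 62)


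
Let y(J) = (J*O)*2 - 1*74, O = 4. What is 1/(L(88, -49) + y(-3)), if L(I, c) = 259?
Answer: 1/161 ≈ 0.0062112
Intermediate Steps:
y(J) = -74 + 8*J (y(J) = (J*4)*2 - 1*74 = (4*J)*2 - 74 = 8*J - 74 = -74 + 8*J)
1/(L(88, -49) + y(-3)) = 1/(259 + (-74 + 8*(-3))) = 1/(259 + (-74 - 24)) = 1/(259 - 98) = 1/161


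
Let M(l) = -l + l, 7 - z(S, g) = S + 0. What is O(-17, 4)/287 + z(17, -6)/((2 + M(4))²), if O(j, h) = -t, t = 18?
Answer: -1471/574 ≈ -2.5627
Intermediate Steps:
z(S, g) = 7 - S (z(S, g) = 7 - (S + 0) = 7 - S)
M(l) = 0
O(j, h) = -18 (O(j, h) = -1*18 = -18)
O(-17, 4)/287 + z(17, -6)/((2 + M(4))²) = -18/287 + (7 - 1*17)/((2 + 0)²) = -18*1/287 + (7 - 17)/(2²) = -18/287 - 10/4 = -18/287 - 10*¼ = -18/287 - 5/2 = -1471/574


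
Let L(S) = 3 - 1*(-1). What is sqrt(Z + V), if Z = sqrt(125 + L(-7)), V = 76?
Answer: sqrt(76 + sqrt(129)) ≈ 9.3465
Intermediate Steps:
L(S) = 4 (L(S) = 3 + 1 = 4)
Z = sqrt(129) (Z = sqrt(125 + 4) = sqrt(129) ≈ 11.358)
sqrt(Z + V) = sqrt(sqrt(129) + 76) = sqrt(76 + sqrt(129))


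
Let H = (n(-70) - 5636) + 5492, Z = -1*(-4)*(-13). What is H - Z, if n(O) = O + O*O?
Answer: 4738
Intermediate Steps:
n(O) = O + O**2
Z = -52 (Z = 4*(-13) = -52)
H = 4686 (H = (-70*(1 - 70) - 5636) + 5492 = (-70*(-69) - 5636) + 5492 = (4830 - 5636) + 5492 = -806 + 5492 = 4686)
H - Z = 4686 - 1*(-52) = 4686 + 52 = 4738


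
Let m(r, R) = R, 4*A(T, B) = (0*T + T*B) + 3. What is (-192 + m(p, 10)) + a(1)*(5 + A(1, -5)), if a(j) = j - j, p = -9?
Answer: -182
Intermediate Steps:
A(T, B) = ¾ + B*T/4 (A(T, B) = ((0*T + T*B) + 3)/4 = ((0 + B*T) + 3)/4 = (B*T + 3)/4 = (3 + B*T)/4 = ¾ + B*T/4)
a(j) = 0
(-192 + m(p, 10)) + a(1)*(5 + A(1, -5)) = (-192 + 10) + 0*(5 + (¾ + (¼)*(-5)*1)) = -182 + 0*(5 + (¾ - 5/4)) = -182 + 0*(5 - ½) = -182 + 0*(9/2) = -182 + 0 = -182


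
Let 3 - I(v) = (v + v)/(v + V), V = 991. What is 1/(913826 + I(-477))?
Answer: 257/234854530 ≈ 1.0943e-6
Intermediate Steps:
I(v) = 3 - 2*v/(991 + v) (I(v) = 3 - (v + v)/(v + 991) = 3 - 2*v/(991 + v))
1/(913826 + I(-477)) = 1/(913826 + (2973 - 477)/(991 - 477)) = 1/(913826 + 2496/514) = 1/(913826 + (1/514)*2496) = 1/(913826 + 1248/257) = 1/(234854530/257) = 257/234854530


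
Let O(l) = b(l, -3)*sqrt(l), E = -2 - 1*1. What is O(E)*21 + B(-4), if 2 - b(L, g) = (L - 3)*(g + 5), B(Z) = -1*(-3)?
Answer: 3 + 294*I*sqrt(3) ≈ 3.0 + 509.22*I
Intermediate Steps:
B(Z) = 3
E = -3 (E = -2 - 1 = -3)
b(L, g) = 2 - (-3 + L)*(5 + g) (b(L, g) = 2 - (L - 3)*(g + 5) = 2 - (-3 + L)*(5 + g))
O(l) = sqrt(l)*(8 - 2*l) (O(l) = (17 - 5*l + 3*(-3) - 1*l*(-3))*sqrt(l) = (17 - 5*l - 9 + 3*l)*sqrt(l) = (8 - 2*l)*sqrt(l) = sqrt(l)*(8 - 2*l))
O(E)*21 + B(-4) = (2*sqrt(-3)*(4 - 1*(-3)))*21 + 3 = (2*(I*sqrt(3))*(4 + 3))*21 + 3 = (2*(I*sqrt(3))*7)*21 + 3 = (14*I*sqrt(3))*21 + 3 = 294*I*sqrt(3) + 3 = 3 + 294*I*sqrt(3)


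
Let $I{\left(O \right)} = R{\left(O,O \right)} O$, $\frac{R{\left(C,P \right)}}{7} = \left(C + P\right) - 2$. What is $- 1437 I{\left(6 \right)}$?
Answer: $-603540$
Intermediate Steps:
$R{\left(C,P \right)} = -14 + 7 C + 7 P$ ($R{\left(C,P \right)} = 7 \left(\left(C + P\right) - 2\right) = 7 \left(-2 + C + P\right) = -14 + 7 C + 7 P$)
$I{\left(O \right)} = O \left(-14 + 14 O\right)$ ($I{\left(O \right)} = \left(-14 + 7 O + 7 O\right) O = \left(-14 + 14 O\right) O = O \left(-14 + 14 O\right)$)
$- 1437 I{\left(6 \right)} = - 1437 \cdot 14 \cdot 6 \left(-1 + 6\right) = - 1437 \cdot 14 \cdot 6 \cdot 5 = \left(-1437\right) 420 = -603540$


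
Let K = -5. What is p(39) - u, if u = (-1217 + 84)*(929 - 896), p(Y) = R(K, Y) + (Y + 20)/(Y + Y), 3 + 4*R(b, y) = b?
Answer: 2916245/78 ≈ 37388.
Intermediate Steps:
R(b, y) = -¾ + b/4
p(Y) = -2 + (20 + Y)/(2*Y) (p(Y) = (-¾ + (¼)*(-5)) + (Y + 20)/(Y + Y) = (-¾ - 5/4) + (20 + Y)/((2*Y)) = -2 + (20 + Y)*(1/(2*Y)) = -2 + (20 + Y)/(2*Y))
u = -37389 (u = -1133*33 = -37389)
p(39) - u = (-3/2 + 10/39) - 1*(-37389) = (-3/2 + 10*(1/39)) + 37389 = (-3/2 + 10/39) + 37389 = -97/78 + 37389 = 2916245/78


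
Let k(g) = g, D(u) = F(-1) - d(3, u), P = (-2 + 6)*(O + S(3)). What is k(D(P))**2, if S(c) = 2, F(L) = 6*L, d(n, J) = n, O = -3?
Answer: 81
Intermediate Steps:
P = -4 (P = (-2 + 6)*(-3 + 2) = 4*(-1) = -4)
D(u) = -9 (D(u) = 6*(-1) - 1*3 = -6 - 3 = -9)
k(D(P))**2 = (-9)**2 = 81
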